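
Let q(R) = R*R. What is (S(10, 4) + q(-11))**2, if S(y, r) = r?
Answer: 15625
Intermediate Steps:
q(R) = R**2
(S(10, 4) + q(-11))**2 = (4 + (-11)**2)**2 = (4 + 121)**2 = 125**2 = 15625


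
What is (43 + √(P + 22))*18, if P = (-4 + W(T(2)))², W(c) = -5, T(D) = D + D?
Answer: 774 + 18*√103 ≈ 956.68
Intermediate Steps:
T(D) = 2*D
P = 81 (P = (-4 - 5)² = (-9)² = 81)
(43 + √(P + 22))*18 = (43 + √(81 + 22))*18 = (43 + √103)*18 = 774 + 18*√103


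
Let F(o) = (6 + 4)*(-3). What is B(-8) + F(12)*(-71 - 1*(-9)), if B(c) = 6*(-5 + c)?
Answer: 1782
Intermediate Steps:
B(c) = -30 + 6*c
F(o) = -30 (F(o) = 10*(-3) = -30)
B(-8) + F(12)*(-71 - 1*(-9)) = (-30 + 6*(-8)) - 30*(-71 - 1*(-9)) = (-30 - 48) - 30*(-71 + 9) = -78 - 30*(-62) = -78 + 1860 = 1782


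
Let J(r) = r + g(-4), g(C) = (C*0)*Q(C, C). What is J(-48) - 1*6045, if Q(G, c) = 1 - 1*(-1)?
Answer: -6093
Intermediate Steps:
Q(G, c) = 2 (Q(G, c) = 1 + 1 = 2)
g(C) = 0 (g(C) = (C*0)*2 = 0*2 = 0)
J(r) = r (J(r) = r + 0 = r)
J(-48) - 1*6045 = -48 - 1*6045 = -48 - 6045 = -6093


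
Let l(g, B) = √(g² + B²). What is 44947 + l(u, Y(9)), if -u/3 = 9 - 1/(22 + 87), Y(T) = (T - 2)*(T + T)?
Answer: 44947 + 42*√111829/109 ≈ 45076.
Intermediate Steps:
Y(T) = 2*T*(-2 + T) (Y(T) = (-2 + T)*(2*T) = 2*T*(-2 + T))
u = -2940/109 (u = -3*(9 - 1/(22 + 87)) = -3*(9 - 1/109) = -3*980/109 = -2940/109 ≈ -26.972)
l(g, B) = √(B² + g²)
44947 + l(u, Y(9)) = 44947 + √((2*9*(-2 + 9))² + (-2940/109)²) = 44947 + √((2*9*7)² + 8643600/11881) = 44947 + √(126² + 8643600/11881) = 44947 + √(15876 + 8643600/11881) = 44947 + √(197266356/11881) = 44947 + 42*√111829/109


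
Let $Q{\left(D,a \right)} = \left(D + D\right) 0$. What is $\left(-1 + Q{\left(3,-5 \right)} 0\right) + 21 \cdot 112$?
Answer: $2351$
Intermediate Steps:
$Q{\left(D,a \right)} = 0$ ($Q{\left(D,a \right)} = 2 D 0 = 0$)
$\left(-1 + Q{\left(3,-5 \right)} 0\right) + 21 \cdot 112 = \left(-1 + 0 \cdot 0\right) + 21 \cdot 112 = \left(-1 + 0\right) + 2352 = -1 + 2352 = 2351$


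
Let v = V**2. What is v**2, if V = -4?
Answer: 256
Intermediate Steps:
v = 16 (v = (-4)**2 = 16)
v**2 = 16**2 = 256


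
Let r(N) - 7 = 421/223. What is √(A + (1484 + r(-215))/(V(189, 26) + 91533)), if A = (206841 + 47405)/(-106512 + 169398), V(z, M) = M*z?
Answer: √460786869997450555/336953669 ≈ 2.0146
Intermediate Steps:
A = 127123/31443 (A = 254246/62886 = 254246*(1/62886) = 127123/31443 ≈ 4.0430)
r(N) = 1982/223 (r(N) = 7 + 421/223 = 1982/223)
√(A + (1484 + r(-215))/(V(189, 26) + 91533)) = √(127123/31443 + (1484 + 1982/223)/(26*189 + 91533)) = √(127123/31443 + 332914/(223*(4914 + 91533))) = √(127123/31443 + (332914/223)/96447) = √(127123/31443 + (332914/223)*(1/96447)) = √(127123/31443 + 332914/21507681) = √(1367508095/336953669) = √460786869997450555/336953669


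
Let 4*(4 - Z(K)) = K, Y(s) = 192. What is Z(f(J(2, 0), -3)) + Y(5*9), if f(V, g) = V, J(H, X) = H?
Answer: 391/2 ≈ 195.50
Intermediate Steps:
Z(K) = 4 - K/4
Z(f(J(2, 0), -3)) + Y(5*9) = (4 - ¼*2) + 192 = (4 - ½) + 192 = 7/2 + 192 = 391/2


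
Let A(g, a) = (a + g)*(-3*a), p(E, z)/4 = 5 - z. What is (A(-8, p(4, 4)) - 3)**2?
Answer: 2025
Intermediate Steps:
p(E, z) = 20 - 4*z (p(E, z) = 4*(5 - z) = 20 - 4*z)
A(g, a) = -3*a*(a + g)
(A(-8, p(4, 4)) - 3)**2 = (-3*(20 - 4*4)*((20 - 4*4) - 8) - 3)**2 = (-3*(20 - 16)*((20 - 16) - 8) - 3)**2 = (-3*4*(4 - 8) - 3)**2 = (-3*4*(-4) - 3)**2 = (48 - 3)**2 = 45**2 = 2025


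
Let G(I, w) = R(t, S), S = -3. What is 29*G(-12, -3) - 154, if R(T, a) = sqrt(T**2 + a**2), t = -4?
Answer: -9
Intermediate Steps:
G(I, w) = 5 (G(I, w) = sqrt((-4)**2 + (-3)**2) = sqrt(16 + 9) = sqrt(25) = 5)
29*G(-12, -3) - 154 = 29*5 - 154 = 145 - 154 = -9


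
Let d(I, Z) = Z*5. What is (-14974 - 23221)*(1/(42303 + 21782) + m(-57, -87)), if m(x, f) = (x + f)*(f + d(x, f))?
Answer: -36798142245559/12817 ≈ -2.8710e+9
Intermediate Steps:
d(I, Z) = 5*Z
m(x, f) = 6*f*(f + x) (m(x, f) = (x + f)*(f + 5*f) = (f + x)*(6*f) = 6*f*(f + x))
(-14974 - 23221)*(1/(42303 + 21782) + m(-57, -87)) = (-14974 - 23221)*(1/(42303 + 21782) + 6*(-87)*(-87 - 57)) = -38195*(1/64085 + 6*(-87)*(-144)) = -38195*(1/64085 + 75168) = -38195*4817141281/64085 = -36798142245559/12817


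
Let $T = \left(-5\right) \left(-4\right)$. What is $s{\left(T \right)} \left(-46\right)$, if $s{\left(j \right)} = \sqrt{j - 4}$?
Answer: $-184$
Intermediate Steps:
$T = 20$
$s{\left(j \right)} = \sqrt{-4 + j}$
$s{\left(T \right)} \left(-46\right) = \sqrt{-4 + 20} \left(-46\right) = \sqrt{16} \left(-46\right) = 4 \left(-46\right) = -184$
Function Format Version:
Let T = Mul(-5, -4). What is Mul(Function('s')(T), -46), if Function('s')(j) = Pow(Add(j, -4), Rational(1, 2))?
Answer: -184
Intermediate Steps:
T = 20
Function('s')(j) = Pow(Add(-4, j), Rational(1, 2))
Mul(Function('s')(T), -46) = Mul(Pow(Add(-4, 20), Rational(1, 2)), -46) = Mul(Pow(16, Rational(1, 2)), -46) = Mul(4, -46) = -184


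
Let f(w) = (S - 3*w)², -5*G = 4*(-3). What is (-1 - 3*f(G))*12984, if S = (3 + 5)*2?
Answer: -75735672/25 ≈ -3.0294e+6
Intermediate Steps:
S = 16 (S = 8*2 = 16)
G = 12/5 (G = -4*(-3)/5 = -⅕*(-12) = 12/5 ≈ 2.4000)
f(w) = (16 - 3*w)²
(-1 - 3*f(G))*12984 = (-1 - 3*(-16 + 3*(12/5))²)*12984 = (-1 - 3*(-16 + 36/5)²)*12984 = (-1 - 3*(-44/5)²)*12984 = (-1 - 3*1936/25)*12984 = (-1 - 5808/25)*12984 = -5833/25*12984 = -75735672/25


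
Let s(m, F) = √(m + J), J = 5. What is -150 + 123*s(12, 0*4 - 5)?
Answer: -150 + 123*√17 ≈ 357.14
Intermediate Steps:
s(m, F) = √(5 + m) (s(m, F) = √(m + 5) = √(5 + m))
-150 + 123*s(12, 0*4 - 5) = -150 + 123*√(5 + 12) = -150 + 123*√17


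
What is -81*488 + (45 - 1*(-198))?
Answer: -39285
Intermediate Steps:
-81*488 + (45 - 1*(-198)) = -39528 + (45 + 198) = -39528 + 243 = -39285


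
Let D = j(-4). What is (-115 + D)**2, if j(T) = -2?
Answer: 13689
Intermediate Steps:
D = -2
(-115 + D)**2 = (-115 - 2)**2 = (-117)**2 = 13689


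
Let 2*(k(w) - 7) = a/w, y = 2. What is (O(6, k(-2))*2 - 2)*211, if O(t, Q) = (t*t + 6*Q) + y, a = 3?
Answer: 31439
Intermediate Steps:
k(w) = 7 + 3/(2*w) (k(w) = 7 + (3/w)/2 = 7 + 3/(2*w))
O(t, Q) = 2 + t**2 + 6*Q (O(t, Q) = (t*t + 6*Q) + 2 = (t**2 + 6*Q) + 2 = 2 + t**2 + 6*Q)
(O(6, k(-2))*2 - 2)*211 = ((2 + 6**2 + 6*(7 + (3/2)/(-2)))*2 - 2)*211 = ((2 + 36 + 6*(7 + (3/2)*(-1/2)))*2 - 2)*211 = ((2 + 36 + 6*(7 - 3/4))*2 - 2)*211 = ((2 + 36 + 6*(25/4))*2 - 2)*211 = ((2 + 36 + 75/2)*2 - 2)*211 = ((151/2)*2 - 2)*211 = (151 - 2)*211 = 149*211 = 31439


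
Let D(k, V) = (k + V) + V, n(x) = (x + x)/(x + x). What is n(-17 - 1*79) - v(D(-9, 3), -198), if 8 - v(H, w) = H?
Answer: -10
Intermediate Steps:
n(x) = 1 (n(x) = (2*x)/((2*x)) = (2*x)*(1/(2*x)) = 1)
D(k, V) = k + 2*V (D(k, V) = (V + k) + V = k + 2*V)
v(H, w) = 8 - H
n(-17 - 1*79) - v(D(-9, 3), -198) = 1 - (8 - (-9 + 2*3)) = 1 - (8 - (-9 + 6)) = 1 - (8 - 1*(-3)) = 1 - (8 + 3) = 1 - 1*11 = 1 - 11 = -10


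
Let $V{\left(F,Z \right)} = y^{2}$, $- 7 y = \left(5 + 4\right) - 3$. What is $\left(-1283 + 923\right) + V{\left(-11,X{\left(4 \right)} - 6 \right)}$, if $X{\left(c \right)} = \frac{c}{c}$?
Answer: $- \frac{17604}{49} \approx -359.27$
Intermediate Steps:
$y = - \frac{6}{7}$ ($y = - \frac{\left(5 + 4\right) - 3}{7} = - \frac{9 - 3}{7} = \left(- \frac{1}{7}\right) 6 = - \frac{6}{7} \approx -0.85714$)
$X{\left(c \right)} = 1$
$V{\left(F,Z \right)} = \frac{36}{49}$ ($V{\left(F,Z \right)} = \left(- \frac{6}{7}\right)^{2} = \frac{36}{49}$)
$\left(-1283 + 923\right) + V{\left(-11,X{\left(4 \right)} - 6 \right)} = \left(-1283 + 923\right) + \frac{36}{49} = -360 + \frac{36}{49} = - \frac{17604}{49}$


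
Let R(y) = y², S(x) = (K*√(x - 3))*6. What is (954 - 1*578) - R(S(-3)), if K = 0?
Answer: 376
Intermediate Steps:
S(x) = 0 (S(x) = (0*√(x - 3))*6 = (0*√(-3 + x))*6 = 0*6 = 0)
(954 - 1*578) - R(S(-3)) = (954 - 1*578) - 1*0² = (954 - 578) - 1*0 = 376 + 0 = 376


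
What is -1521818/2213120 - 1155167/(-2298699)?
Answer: -36218397067/195665258880 ≈ -0.18510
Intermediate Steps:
-1521818/2213120 - 1155167/(-2298699) = -1521818*1/2213120 - 1155167*(-1/2298699) = -760909/1106560 + 88859/176823 = -36218397067/195665258880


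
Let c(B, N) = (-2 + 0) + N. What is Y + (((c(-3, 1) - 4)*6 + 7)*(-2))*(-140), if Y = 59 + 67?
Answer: -6314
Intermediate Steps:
Y = 126
c(B, N) = -2 + N
Y + (((c(-3, 1) - 4)*6 + 7)*(-2))*(-140) = 126 + ((((-2 + 1) - 4)*6 + 7)*(-2))*(-140) = 126 + (((-1 - 4)*6 + 7)*(-2))*(-140) = 126 + ((-5*6 + 7)*(-2))*(-140) = 126 + ((-30 + 7)*(-2))*(-140) = 126 - 23*(-2)*(-140) = 126 + 46*(-140) = 126 - 6440 = -6314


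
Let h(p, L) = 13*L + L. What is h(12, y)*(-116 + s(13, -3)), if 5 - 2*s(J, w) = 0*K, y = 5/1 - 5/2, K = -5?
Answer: -7945/2 ≈ -3972.5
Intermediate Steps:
y = 5/2 (y = 5*1 - 5*½ = 5 - 5/2 = 5/2 ≈ 2.5000)
h(p, L) = 14*L
s(J, w) = 5/2 (s(J, w) = 5/2 - 0*(-5) = 5/2 - ½*0 = 5/2 + 0 = 5/2)
h(12, y)*(-116 + s(13, -3)) = (14*(5/2))*(-116 + 5/2) = 35*(-227/2) = -7945/2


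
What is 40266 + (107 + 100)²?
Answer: 83115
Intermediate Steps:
40266 + (107 + 100)² = 40266 + 207² = 40266 + 42849 = 83115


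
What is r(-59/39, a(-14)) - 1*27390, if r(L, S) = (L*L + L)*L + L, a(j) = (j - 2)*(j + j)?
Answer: -1624906769/59319 ≈ -27393.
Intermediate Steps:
a(j) = 2*j*(-2 + j) (a(j) = (-2 + j)*(2*j) = 2*j*(-2 + j))
r(L, S) = L + L*(L + L²) (r(L, S) = (L² + L)*L + L = (L + L²)*L + L = L*(L + L²) + L = L + L*(L + L²))
r(-59/39, a(-14)) - 1*27390 = (-59/39)*(1 - 59/39 + (-59/39)²) - 1*27390 = (-59*1/39)*(1 - 59*1/39 + (-59*1/39)²) - 27390 = -59*(1 - 59/39 + (-59/39)²)/39 - 27390 = -59*(1 - 59/39 + 3481/1521)/39 - 27390 = -59/39*2701/1521 - 27390 = -159359/59319 - 27390 = -1624906769/59319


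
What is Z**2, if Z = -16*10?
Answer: 25600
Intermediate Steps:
Z = -160
Z**2 = (-160)**2 = 25600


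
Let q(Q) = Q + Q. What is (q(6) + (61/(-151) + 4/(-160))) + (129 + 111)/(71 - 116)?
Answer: 113027/18120 ≈ 6.2377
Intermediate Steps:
q(Q) = 2*Q
(q(6) + (61/(-151) + 4/(-160))) + (129 + 111)/(71 - 116) = (2*6 + (61/(-151) + 4/(-160))) + (129 + 111)/(71 - 116) = (12 + (61*(-1/151) + 4*(-1/160))) + 240/(-45) = (12 + (-61/151 - 1/40)) + 240*(-1/45) = (12 - 2591/6040) - 16/3 = 69889/6040 - 16/3 = 113027/18120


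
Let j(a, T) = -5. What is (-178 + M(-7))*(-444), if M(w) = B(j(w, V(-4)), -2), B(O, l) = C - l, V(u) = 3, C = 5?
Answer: 75924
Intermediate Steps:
B(O, l) = 5 - l
M(w) = 7 (M(w) = 5 - 1*(-2) = 5 + 2 = 7)
(-178 + M(-7))*(-444) = (-178 + 7)*(-444) = -171*(-444) = 75924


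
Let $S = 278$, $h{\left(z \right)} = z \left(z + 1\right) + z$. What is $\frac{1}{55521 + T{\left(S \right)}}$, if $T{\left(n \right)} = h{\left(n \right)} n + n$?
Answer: $\frac{1}{21695319} \approx 4.6093 \cdot 10^{-8}$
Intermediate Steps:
$h{\left(z \right)} = z + z \left(1 + z\right)$ ($h{\left(z \right)} = z \left(1 + z\right) + z = z + z \left(1 + z\right)$)
$T{\left(n \right)} = n + n^{2} \left(2 + n\right)$ ($T{\left(n \right)} = n \left(2 + n\right) n + n = n^{2} \left(2 + n\right) + n = n + n^{2} \left(2 + n\right)$)
$\frac{1}{55521 + T{\left(S \right)}} = \frac{1}{55521 + 278 \left(1 + 278 \left(2 + 278\right)\right)} = \frac{1}{55521 + 278 \left(1 + 278 \cdot 280\right)} = \frac{1}{55521 + 278 \left(1 + 77840\right)} = \frac{1}{55521 + 278 \cdot 77841} = \frac{1}{55521 + 21639798} = \frac{1}{21695319}$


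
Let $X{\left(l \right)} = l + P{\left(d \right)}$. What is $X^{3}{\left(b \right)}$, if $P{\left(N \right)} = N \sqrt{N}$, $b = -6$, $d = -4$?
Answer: $936 - 352 i \approx 936.0 - 352.0 i$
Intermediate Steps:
$P{\left(N \right)} = N^{\frac{3}{2}}$
$X{\left(l \right)} = l - 8 i$ ($X{\left(l \right)} = l + \left(-4\right)^{\frac{3}{2}} = l - 8 i$)
$X^{3}{\left(b \right)} = \left(-6 - 8 i\right)^{3}$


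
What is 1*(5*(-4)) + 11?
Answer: -9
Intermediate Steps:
1*(5*(-4)) + 11 = 1*(-20) + 11 = -20 + 11 = -9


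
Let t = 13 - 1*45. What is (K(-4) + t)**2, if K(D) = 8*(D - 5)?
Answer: 10816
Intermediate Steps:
t = -32 (t = 13 - 45 = -32)
K(D) = -40 + 8*D (K(D) = 8*(-5 + D) = -40 + 8*D)
(K(-4) + t)**2 = ((-40 + 8*(-4)) - 32)**2 = ((-40 - 32) - 32)**2 = (-72 - 32)**2 = (-104)**2 = 10816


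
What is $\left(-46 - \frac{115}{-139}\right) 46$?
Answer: $- \frac{288834}{139} \approx -2077.9$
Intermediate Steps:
$\left(-46 - \frac{115}{-139}\right) 46 = \left(-46 - - \frac{115}{139}\right) 46 = \left(-46 + \frac{115}{139}\right) 46 = \left(- \frac{6279}{139}\right) 46 = - \frac{288834}{139}$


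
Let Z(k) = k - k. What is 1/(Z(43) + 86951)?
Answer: 1/86951 ≈ 1.1501e-5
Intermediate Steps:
Z(k) = 0
1/(Z(43) + 86951) = 1/(0 + 86951) = 1/86951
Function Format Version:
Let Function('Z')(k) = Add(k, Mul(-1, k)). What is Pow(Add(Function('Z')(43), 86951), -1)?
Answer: Rational(1, 86951) ≈ 1.1501e-5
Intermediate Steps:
Function('Z')(k) = 0
Pow(Add(Function('Z')(43), 86951), -1) = Pow(Add(0, 86951), -1) = Pow(86951, -1) = Rational(1, 86951)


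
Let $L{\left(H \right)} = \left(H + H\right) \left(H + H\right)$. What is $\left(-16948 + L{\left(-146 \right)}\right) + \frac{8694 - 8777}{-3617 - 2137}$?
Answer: $\frac{393090347}{5754} \approx 68316.0$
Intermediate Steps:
$L{\left(H \right)} = 4 H^{2}$ ($L{\left(H \right)} = 2 H 2 H = 4 H^{2}$)
$\left(-16948 + L{\left(-146 \right)}\right) + \frac{8694 - 8777}{-3617 - 2137} = \left(-16948 + 4 \left(-146\right)^{2}\right) + \frac{8694 - 8777}{-3617 - 2137} = \left(-16948 + 4 \cdot 21316\right) - \frac{83}{-5754} = \left(-16948 + 85264\right) - - \frac{83}{5754} = 68316 + \frac{83}{5754} = \frac{393090347}{5754}$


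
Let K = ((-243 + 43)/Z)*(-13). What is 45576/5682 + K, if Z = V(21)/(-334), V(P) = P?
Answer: -822215284/19887 ≈ -41344.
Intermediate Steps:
Z = -21/334 (Z = 21/(-334) = 21*(-1/334) = -21/334 ≈ -0.062874)
K = -868400/21 (K = ((-243 + 43)/(-21/334))*(-13) = -200*(-334/21)*(-13) = (66800/21)*(-13) = -868400/21 ≈ -41352.)
45576/5682 + K = 45576/5682 - 868400/21 = 45576*(1/5682) - 868400/21 = 7596/947 - 868400/21 = -822215284/19887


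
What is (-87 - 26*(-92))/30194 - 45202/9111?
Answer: -1343828333/275097534 ≈ -4.8849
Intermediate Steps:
(-87 - 26*(-92))/30194 - 45202/9111 = (-87 + 2392)*(1/30194) - 45202*1/9111 = 2305*(1/30194) - 45202/9111 = 2305/30194 - 45202/9111 = -1343828333/275097534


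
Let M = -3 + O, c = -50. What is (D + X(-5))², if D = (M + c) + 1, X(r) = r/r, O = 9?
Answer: 1764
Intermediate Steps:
X(r) = 1
M = 6 (M = -3 + 9 = 6)
D = -43 (D = (6 - 50) + 1 = -44 + 1 = -43)
(D + X(-5))² = (-43 + 1)² = (-42)² = 1764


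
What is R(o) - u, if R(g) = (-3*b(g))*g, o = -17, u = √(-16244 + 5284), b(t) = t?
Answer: -867 - 4*I*√685 ≈ -867.0 - 104.69*I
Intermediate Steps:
u = 4*I*√685 (u = √(-10960) = 4*I*√685 ≈ 104.69*I)
R(g) = -3*g² (R(g) = (-3*g)*g = -3*g²)
R(o) - u = -3*(-17)² - 4*I*√685 = -3*289 - 4*I*√685 = -867 - 4*I*√685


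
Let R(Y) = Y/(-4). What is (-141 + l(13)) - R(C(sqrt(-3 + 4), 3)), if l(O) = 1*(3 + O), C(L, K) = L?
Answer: -499/4 ≈ -124.75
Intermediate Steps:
l(O) = 3 + O
R(Y) = -Y/4 (R(Y) = Y*(-1/4) = -Y/4)
(-141 + l(13)) - R(C(sqrt(-3 + 4), 3)) = (-141 + (3 + 13)) - (-1)*sqrt(-3 + 4)/4 = (-141 + 16) - (-1)*sqrt(1)/4 = -125 - (-1)/4 = -125 - 1*(-1/4) = -125 + 1/4 = -499/4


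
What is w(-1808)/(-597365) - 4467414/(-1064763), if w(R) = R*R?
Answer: -38661365482/30288197595 ≈ -1.2764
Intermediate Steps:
w(R) = R²
w(-1808)/(-597365) - 4467414/(-1064763) = (-1808)²/(-597365) - 4467414/(-1064763) = 3268864*(-1/597365) - 4467414*(-1/1064763) = -3268864/597365 + 212734/50703 = -38661365482/30288197595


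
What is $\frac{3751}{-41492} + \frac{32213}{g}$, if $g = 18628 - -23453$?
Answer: $\frac{107157815}{158729532} \approx 0.6751$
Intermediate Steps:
$g = 42081$ ($g = 18628 + 23453 = 42081$)
$\frac{3751}{-41492} + \frac{32213}{g} = \frac{3751}{-41492} + \frac{32213}{42081} = 3751 \left(- \frac{1}{41492}\right) + 32213 \cdot \frac{1}{42081} = - \frac{341}{3772} + \frac{32213}{42081} = \frac{107157815}{158729532}$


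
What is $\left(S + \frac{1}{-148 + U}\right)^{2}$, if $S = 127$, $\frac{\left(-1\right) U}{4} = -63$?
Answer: $\frac{174477681}{10816} \approx 16131.0$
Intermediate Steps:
$U = 252$ ($U = \left(-4\right) \left(-63\right) = 252$)
$\left(S + \frac{1}{-148 + U}\right)^{2} = \left(127 + \frac{1}{-148 + 252}\right)^{2} = \left(127 + \frac{1}{104}\right)^{2} = \left(\frac{13209}{104}\right)^{2} = \frac{174477681}{10816}$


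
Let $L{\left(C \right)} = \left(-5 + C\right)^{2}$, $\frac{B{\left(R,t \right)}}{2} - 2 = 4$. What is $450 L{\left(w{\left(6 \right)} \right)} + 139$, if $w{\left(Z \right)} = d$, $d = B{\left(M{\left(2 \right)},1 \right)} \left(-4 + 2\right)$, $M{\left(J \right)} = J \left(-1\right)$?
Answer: $378589$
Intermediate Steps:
$M{\left(J \right)} = - J$
$B{\left(R,t \right)} = 12$ ($B{\left(R,t \right)} = 4 + 2 \cdot 4 = 4 + 8 = 12$)
$d = -24$ ($d = 12 \left(-4 + 2\right) = 12 \left(-2\right) = -24$)
$w{\left(Z \right)} = -24$
$450 L{\left(w{\left(6 \right)} \right)} + 139 = 450 \left(-5 - 24\right)^{2} + 139 = 450 \left(-29\right)^{2} + 139 = 450 \cdot 841 + 139 = 378450 + 139 = 378589$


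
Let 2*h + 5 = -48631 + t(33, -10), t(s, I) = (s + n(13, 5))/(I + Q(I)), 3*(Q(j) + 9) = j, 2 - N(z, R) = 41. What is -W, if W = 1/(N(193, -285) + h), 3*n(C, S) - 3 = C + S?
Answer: 67/1631979 ≈ 4.1054e-5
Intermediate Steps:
n(C, S) = 1 + C/3 + S/3 (n(C, S) = 1 + (C + S)/3 = 1 + (C/3 + S/3) = 1 + C/3 + S/3)
N(z, R) = -39 (N(z, R) = 2 - 1*41 = 2 - 41 = -39)
Q(j) = -9 + j/3
t(s, I) = (7 + s)/(-9 + 4*I/3) (t(s, I) = (s + (1 + (⅓)*13 + (⅓)*5))/(I + (-9 + I/3)) = (s + (1 + 13/3 + 5/3))/(-9 + 4*I/3) = (s + 7)/(-9 + 4*I/3) = (7 + s)/(-9 + 4*I/3))
h = -1629366/67 (h = -5/2 + (-48631 + 3*(7 + 33)/(-27 + 4*(-10)))/2 = -5/2 + (-48631 + 3*40/(-27 - 40))/2 = -5/2 + (-48631 + 3*40/(-67))/2 = -5/2 + (-48631 + 3*(-1/67)*40)/2 = -5/2 + (-48631 - 120/67)/2 = -5/2 + (½)*(-3258397/67) = -5/2 - 3258397/134 = -1629366/67 ≈ -24319.)
W = -67/1631979 (W = 1/(-39 - 1629366/67) = 1/(-1631979/67) = -67/1631979 ≈ -4.1054e-5)
-W = -1*(-67/1631979) = 67/1631979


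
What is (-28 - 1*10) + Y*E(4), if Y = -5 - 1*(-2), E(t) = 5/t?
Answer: -167/4 ≈ -41.750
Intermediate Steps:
Y = -3 (Y = -5 + 2 = -3)
(-28 - 1*10) + Y*E(4) = (-28 - 1*10) - 15/4 = (-28 - 10) - 15/4 = -38 - 3*5/4 = -38 - 15/4 = -167/4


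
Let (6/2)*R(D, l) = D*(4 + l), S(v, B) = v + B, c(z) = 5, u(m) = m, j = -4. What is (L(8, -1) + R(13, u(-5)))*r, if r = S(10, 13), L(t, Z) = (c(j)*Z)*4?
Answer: -1679/3 ≈ -559.67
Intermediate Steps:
S(v, B) = B + v
L(t, Z) = 20*Z (L(t, Z) = (5*Z)*4 = 20*Z)
R(D, l) = D*(4 + l)/3 (R(D, l) = (D*(4 + l))/3 = D*(4 + l)/3)
r = 23 (r = 13 + 10 = 23)
(L(8, -1) + R(13, u(-5)))*r = (20*(-1) + (1/3)*13*(4 - 5))*23 = (-20 + (1/3)*13*(-1))*23 = (-20 - 13/3)*23 = -73/3*23 = -1679/3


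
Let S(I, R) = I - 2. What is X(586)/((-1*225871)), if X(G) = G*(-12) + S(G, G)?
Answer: 6448/225871 ≈ 0.028547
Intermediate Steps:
S(I, R) = -2 + I
X(G) = -2 - 11*G (X(G) = G*(-12) + (-2 + G) = -12*G + (-2 + G) = -2 - 11*G)
X(586)/((-1*225871)) = (-2 - 11*586)/((-1*225871)) = (-2 - 6446)/(-225871) = -6448*(-1/225871) = 6448/225871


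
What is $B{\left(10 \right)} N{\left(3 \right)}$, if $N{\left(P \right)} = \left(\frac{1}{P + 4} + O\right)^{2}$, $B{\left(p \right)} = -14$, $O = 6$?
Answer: $- \frac{3698}{7} \approx -528.29$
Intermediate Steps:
$N{\left(P \right)} = \left(6 + \frac{1}{4 + P}\right)^{2}$ ($N{\left(P \right)} = \left(\frac{1}{P + 4} + 6\right)^{2} = \left(\frac{1}{4 + P} + 6\right)^{2} = \left(6 + \frac{1}{4 + P}\right)^{2}$)
$B{\left(10 \right)} N{\left(3 \right)} = - 14 \frac{\left(25 + 6 \cdot 3\right)^{2}}{\left(4 + 3\right)^{2}} = - 14 \frac{\left(25 + 18\right)^{2}}{49} = - 14 \frac{43^{2}}{49} = - 14 \cdot \frac{1}{49} \cdot 1849 = \left(-14\right) \frac{1849}{49} = - \frac{3698}{7}$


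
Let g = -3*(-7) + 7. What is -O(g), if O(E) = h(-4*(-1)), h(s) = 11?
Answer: -11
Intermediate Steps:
g = 28 (g = 21 + 7 = 28)
O(E) = 11
-O(g) = -1*11 = -11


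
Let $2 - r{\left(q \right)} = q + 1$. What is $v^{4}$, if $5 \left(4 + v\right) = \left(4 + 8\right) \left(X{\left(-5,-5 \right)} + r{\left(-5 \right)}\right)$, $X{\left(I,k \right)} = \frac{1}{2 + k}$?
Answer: $\frac{5308416}{625} \approx 8493.5$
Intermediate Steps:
$r{\left(q \right)} = 1 - q$ ($r{\left(q \right)} = 2 - \left(q + 1\right) = 2 - \left(1 + q\right) = 1 - q$)
$v = \frac{48}{5}$ ($v = -4 + \frac{\left(4 + 8\right) \left(\frac{1}{2 - 5} + \left(1 - -5\right)\right)}{5} = -4 + \frac{12 \left(\frac{1}{-3} + \left(1 + 5\right)\right)}{5} = -4 + \frac{12 \left(- \frac{1}{3} + 6\right)}{5} = -4 + \frac{12 \cdot \frac{17}{3}}{5} = -4 + \frac{1}{5} \cdot 68 = -4 + \frac{68}{5} = \frac{48}{5} \approx 9.6$)
$v^{4} = \left(\frac{48}{5}\right)^{4} = \frac{5308416}{625}$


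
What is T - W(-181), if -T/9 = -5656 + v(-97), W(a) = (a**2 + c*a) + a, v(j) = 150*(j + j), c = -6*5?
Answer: 274794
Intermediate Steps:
c = -30
v(j) = 300*j (v(j) = 150*(2*j) = 300*j)
W(a) = a**2 - 29*a (W(a) = (a**2 - 30*a) + a = a**2 - 29*a)
T = 312804 (T = -9*(-5656 + 300*(-97)) = -9*(-5656 - 29100) = -9*(-34756) = 312804)
T - W(-181) = 312804 - (-181)*(-29 - 181) = 312804 - (-181)*(-210) = 312804 - 1*38010 = 312804 - 38010 = 274794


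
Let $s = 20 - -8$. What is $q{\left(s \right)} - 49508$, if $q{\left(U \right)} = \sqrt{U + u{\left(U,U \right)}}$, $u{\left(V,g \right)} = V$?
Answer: $-49508 + 2 \sqrt{14} \approx -49501.0$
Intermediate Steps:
$s = 28$ ($s = 20 + 8 = 28$)
$q{\left(U \right)} = \sqrt{2} \sqrt{U}$ ($q{\left(U \right)} = \sqrt{U + U} = \sqrt{2 U} = \sqrt{2} \sqrt{U}$)
$q{\left(s \right)} - 49508 = \sqrt{2} \sqrt{28} - 49508 = \sqrt{2} \cdot 2 \sqrt{7} - 49508 = 2 \sqrt{14} - 49508 = -49508 + 2 \sqrt{14}$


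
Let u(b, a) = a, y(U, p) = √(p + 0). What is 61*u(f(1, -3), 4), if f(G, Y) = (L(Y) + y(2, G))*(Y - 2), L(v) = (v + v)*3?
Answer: 244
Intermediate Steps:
L(v) = 6*v (L(v) = (2*v)*3 = 6*v)
y(U, p) = √p
f(G, Y) = (-2 + Y)*(√G + 6*Y) (f(G, Y) = (6*Y + √G)*(Y - 2) = (√G + 6*Y)*(-2 + Y) = (-2 + Y)*(√G + 6*Y))
61*u(f(1, -3), 4) = 61*4 = 244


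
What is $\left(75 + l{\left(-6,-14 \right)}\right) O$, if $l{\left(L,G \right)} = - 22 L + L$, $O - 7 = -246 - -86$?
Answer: $-30753$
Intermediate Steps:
$O = -153$ ($O = 7 - 160 = -153$)
$l{\left(L,G \right)} = - 21 L$
$\left(75 + l{\left(-6,-14 \right)}\right) O = \left(75 - -126\right) \left(-153\right) = \left(75 + 126\right) \left(-153\right) = 201 \left(-153\right) = -30753$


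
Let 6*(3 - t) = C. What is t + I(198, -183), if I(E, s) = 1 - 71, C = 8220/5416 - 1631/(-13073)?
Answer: -7144811873/106205052 ≈ -67.274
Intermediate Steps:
C = 29073389/17700842 (C = 8220*(1/5416) - 1631*(-1/13073) = 2055/1354 + 1631/13073 = 29073389/17700842 ≈ 1.6425)
I(E, s) = -70
t = 289541767/106205052 (t = 3 - ⅙*29073389/17700842 = 3 - 29073389/106205052 = 289541767/106205052 ≈ 2.7263)
t + I(198, -183) = 289541767/106205052 - 70 = -7144811873/106205052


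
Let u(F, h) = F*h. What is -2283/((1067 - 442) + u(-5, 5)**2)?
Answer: -2283/1250 ≈ -1.8264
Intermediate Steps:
-2283/((1067 - 442) + u(-5, 5)**2) = -2283/((1067 - 442) + (-5*5)**2) = -2283/(625 + (-25)**2) = -2283/(625 + 625) = -2283/1250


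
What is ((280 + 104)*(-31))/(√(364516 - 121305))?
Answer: -11904*√243211/243211 ≈ -24.138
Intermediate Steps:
((280 + 104)*(-31))/(√(364516 - 121305)) = (384*(-31))/(√243211) = -11904*√243211/243211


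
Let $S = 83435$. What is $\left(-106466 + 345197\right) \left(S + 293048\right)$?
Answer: $89878163073$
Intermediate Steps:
$\left(-106466 + 345197\right) \left(S + 293048\right) = \left(-106466 + 345197\right) \left(83435 + 293048\right) = 238731 \cdot 376483 = 89878163073$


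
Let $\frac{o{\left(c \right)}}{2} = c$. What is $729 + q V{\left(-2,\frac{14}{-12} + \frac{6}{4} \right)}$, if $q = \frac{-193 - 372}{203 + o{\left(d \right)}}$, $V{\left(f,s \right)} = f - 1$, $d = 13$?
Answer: $\frac{168636}{229} \approx 736.4$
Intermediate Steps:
$o{\left(c \right)} = 2 c$
$V{\left(f,s \right)} = -1 + f$
$q = - \frac{565}{229}$ ($q = \frac{-193 - 372}{203 + 2 \cdot 13} = - \frac{565}{203 + 26} = - \frac{565}{229} \approx -2.4672$)
$729 + q V{\left(-2,\frac{14}{-12} + \frac{6}{4} \right)} = 729 - \frac{565 \left(-1 - 2\right)}{229} = 729 - - \frac{1695}{229} = 729 + \frac{1695}{229} = \frac{168636}{229}$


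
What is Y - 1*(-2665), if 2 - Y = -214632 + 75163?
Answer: 142136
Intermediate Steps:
Y = 139471 (Y = 2 - (-214632 + 75163) = 2 - 1*(-139469) = 2 + 139469 = 139471)
Y - 1*(-2665) = 139471 - 1*(-2665) = 139471 + 2665 = 142136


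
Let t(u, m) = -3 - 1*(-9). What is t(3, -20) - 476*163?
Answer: -77582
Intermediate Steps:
t(u, m) = 6 (t(u, m) = -3 + 9 = 6)
t(3, -20) - 476*163 = 6 - 476*163 = 6 - 77588 = -77582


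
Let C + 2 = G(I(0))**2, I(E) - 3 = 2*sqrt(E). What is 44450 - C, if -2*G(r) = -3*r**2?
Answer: 177079/4 ≈ 44270.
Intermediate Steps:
I(E) = 3 + 2*sqrt(E)
G(r) = 3*r**2/2 (G(r) = -(-3)*r**2/2 = 3*r**2/2)
C = 721/4 (C = -2 + (3*(3 + 2*sqrt(0))**2/2)**2 = -2 + (3*(3 + 2*0)**2/2)**2 = -2 + (3*(3 + 0)**2/2)**2 = -2 + ((3/2)*3**2)**2 = -2 + ((3/2)*9)**2 = -2 + (27/2)**2 = -2 + 729/4 = 721/4 ≈ 180.25)
44450 - C = 44450 - 1*721/4 = 44450 - 721/4 = 177079/4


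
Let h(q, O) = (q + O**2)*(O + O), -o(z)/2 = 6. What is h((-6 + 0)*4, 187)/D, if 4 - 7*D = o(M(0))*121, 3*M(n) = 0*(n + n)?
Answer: 6534715/104 ≈ 62834.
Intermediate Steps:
M(n) = 0 (M(n) = (0*(n + n))/3 = (0*(2*n))/3 = (1/3)*0 = 0)
o(z) = -12 (o(z) = -2*6 = -12)
D = 208 (D = 4/7 - (-12)*121/7 = 4/7 - 1/7*(-1452) = 4/7 + 1452/7 = 208)
h(q, O) = 2*O*(q + O**2) (h(q, O) = (q + O**2)*(2*O) = 2*O*(q + O**2))
h((-6 + 0)*4, 187)/D = (2*187*((-6 + 0)*4 + 187**2))/208 = (2*187*(-6*4 + 34969))*(1/208) = (2*187*(-24 + 34969))*(1/208) = (2*187*34945)*(1/208) = 13069430*(1/208) = 6534715/104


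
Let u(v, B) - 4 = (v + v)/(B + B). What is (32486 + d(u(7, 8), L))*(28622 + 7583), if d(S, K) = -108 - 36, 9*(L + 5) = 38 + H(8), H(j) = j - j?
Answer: 1170942110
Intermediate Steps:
H(j) = 0
u(v, B) = 4 + v/B (u(v, B) = 4 + (v + v)/(B + B) = 4 + (2*v)/((2*B)) = 4 + (2*v)*(1/(2*B)) = 4 + v/B)
L = -7/9 (L = -5 + (38 + 0)/9 = -5 + (1/9)*38 = -5 + 38/9 = -7/9 ≈ -0.77778)
d(S, K) = -144
(32486 + d(u(7, 8), L))*(28622 + 7583) = (32486 - 144)*(28622 + 7583) = 32342*36205 = 1170942110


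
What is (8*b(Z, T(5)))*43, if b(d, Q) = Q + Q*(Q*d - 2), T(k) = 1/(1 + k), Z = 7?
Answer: 86/9 ≈ 9.5556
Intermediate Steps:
b(d, Q) = Q + Q*(-2 + Q*d)
(8*b(Z, T(5)))*43 = (8*((-1 + 7/(1 + 5))/(1 + 5)))*43 = (8*((-1 + 7/6)/6))*43 = (8*((⅙)*(⅙)))*43 = (8*(1/36))*43 = (2/9)*43 = 86/9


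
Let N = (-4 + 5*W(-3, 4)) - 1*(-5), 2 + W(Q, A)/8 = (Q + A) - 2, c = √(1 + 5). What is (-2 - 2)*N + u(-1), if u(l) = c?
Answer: 476 + √6 ≈ 478.45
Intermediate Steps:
c = √6 ≈ 2.4495
u(l) = √6
W(Q, A) = -32 + 8*A + 8*Q (W(Q, A) = -16 + 8*((Q + A) - 2) = -16 + 8*((A + Q) - 2) = -16 + 8*(-2 + A + Q) = -16 + (-16 + 8*A + 8*Q) = -32 + 8*A + 8*Q)
N = -119 (N = (-4 + 5*(-32 + 8*4 + 8*(-3))) - 1*(-5) = (-4 + 5*(-32 + 32 - 24)) + 5 = (-4 + 5*(-24)) + 5 = (-4 - 120) + 5 = -124 + 5 = -119)
(-2 - 2)*N + u(-1) = (-2 - 2)*(-119) + √6 = -4*(-119) + √6 = 476 + √6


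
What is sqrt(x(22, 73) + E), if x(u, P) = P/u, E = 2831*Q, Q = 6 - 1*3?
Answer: sqrt(4112218)/22 ≈ 92.176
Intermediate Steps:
Q = 3 (Q = 6 - 3 = 3)
E = 8493 (E = 2831*3 = 8493)
sqrt(x(22, 73) + E) = sqrt(73/22 + 8493) = sqrt(186919/22) = sqrt(4112218)/22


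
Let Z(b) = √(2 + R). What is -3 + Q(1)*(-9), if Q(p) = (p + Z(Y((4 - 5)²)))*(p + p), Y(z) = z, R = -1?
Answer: -39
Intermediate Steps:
Z(b) = 1 (Z(b) = √(2 - 1) = √1 = 1)
Q(p) = 2*p*(1 + p) (Q(p) = (p + 1)*(p + p) = (1 + p)*(2*p) = 2*p*(1 + p))
-3 + Q(1)*(-9) = -3 + (2*1*(1 + 1))*(-9) = -3 + (2*1*2)*(-9) = -3 + 4*(-9) = -3 - 36 = -39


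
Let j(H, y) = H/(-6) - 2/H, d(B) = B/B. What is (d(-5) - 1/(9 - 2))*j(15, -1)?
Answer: -79/35 ≈ -2.2571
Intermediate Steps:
d(B) = 1
j(H, y) = -2/H - H/6 (j(H, y) = H*(-⅙) - 2/H = -H/6 - 2/H = -2/H - H/6)
(d(-5) - 1/(9 - 2))*j(15, -1) = (1 - 1/(9 - 2))*(-2/15 - ⅙*15) = (1 - 1/7)*(-2*1/15 - 5/2) = (1 - 1*⅐)*(-2/15 - 5/2) = (1 - ⅐)*(-79/30) = (6/7)*(-79/30) = -79/35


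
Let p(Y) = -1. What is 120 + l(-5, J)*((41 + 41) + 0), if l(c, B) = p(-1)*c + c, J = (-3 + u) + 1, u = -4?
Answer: 120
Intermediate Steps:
J = -6 (J = (-3 - 4) + 1 = -7 + 1 = -6)
l(c, B) = 0 (l(c, B) = -c + c = 0)
120 + l(-5, J)*((41 + 41) + 0) = 120 + 0*((41 + 41) + 0) = 120 + 0*(82 + 0) = 120 + 0*82 = 120 + 0 = 120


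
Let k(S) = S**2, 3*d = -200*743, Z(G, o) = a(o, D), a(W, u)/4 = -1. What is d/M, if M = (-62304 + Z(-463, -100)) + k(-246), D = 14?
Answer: 18575/672 ≈ 27.641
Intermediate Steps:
a(W, u) = -4 (a(W, u) = 4*(-1) = -4)
Z(G, o) = -4
d = -148600/3 (d = (-200*743)/3 = (1/3)*(-148600) = -148600/3 ≈ -49533.)
M = -1792 (M = (-62304 - 4) + (-246)**2 = -62308 + 60516 = -1792)
d/M = -148600/3/(-1792) = -148600/3*(-1/1792) = 18575/672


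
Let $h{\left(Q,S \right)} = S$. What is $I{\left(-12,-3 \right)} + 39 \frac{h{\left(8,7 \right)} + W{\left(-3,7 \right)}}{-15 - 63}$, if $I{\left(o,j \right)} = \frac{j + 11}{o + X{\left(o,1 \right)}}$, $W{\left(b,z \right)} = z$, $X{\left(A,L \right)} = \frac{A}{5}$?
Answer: $- \frac{68}{9} \approx -7.5556$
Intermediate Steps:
$X{\left(A,L \right)} = \frac{A}{5}$ ($X{\left(A,L \right)} = A \frac{1}{5} = \frac{A}{5}$)
$I{\left(o,j \right)} = \frac{5 \left(11 + j\right)}{6 o}$ ($I{\left(o,j \right)} = \frac{j + 11}{o + \frac{o}{5}} = \frac{11 + j}{\frac{6}{5} o} = \left(11 + j\right) \frac{5}{6 o} = \frac{5 \left(11 + j\right)}{6 o}$)
$I{\left(-12,-3 \right)} + 39 \frac{h{\left(8,7 \right)} + W{\left(-3,7 \right)}}{-15 - 63} = \frac{5 \left(11 - 3\right)}{6 \left(-12\right)} + 39 \frac{7 + 7}{-15 - 63} = \frac{5}{6} \left(- \frac{1}{12}\right) 8 + 39 \frac{14}{-78} = - \frac{5}{9} + 39 \cdot 14 \left(- \frac{1}{78}\right) = - \frac{5}{9} + 39 \left(- \frac{7}{39}\right) = - \frac{5}{9} - 7 = - \frac{68}{9}$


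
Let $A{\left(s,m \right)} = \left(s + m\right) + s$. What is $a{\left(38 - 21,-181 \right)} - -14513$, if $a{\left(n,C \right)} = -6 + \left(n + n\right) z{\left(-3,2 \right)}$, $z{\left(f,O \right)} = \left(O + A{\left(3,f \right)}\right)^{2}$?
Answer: $15357$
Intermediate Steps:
$A{\left(s,m \right)} = m + 2 s$ ($A{\left(s,m \right)} = \left(m + s\right) + s = m + 2 s$)
$z{\left(f,O \right)} = \left(6 + O + f\right)^{2}$ ($z{\left(f,O \right)} = \left(O + \left(f + 2 \cdot 3\right)\right)^{2} = \left(O + \left(f + 6\right)\right)^{2} = \left(O + \left(6 + f\right)\right)^{2} = \left(6 + O + f\right)^{2}$)
$a{\left(n,C \right)} = -6 + 50 n$ ($a{\left(n,C \right)} = -6 + \left(n + n\right) \left(6 + 2 - 3\right)^{2} = -6 + 2 n 5^{2} = -6 + 2 n 25 = -6 + 50 n$)
$a{\left(38 - 21,-181 \right)} - -14513 = \left(-6 + 50 \left(38 - 21\right)\right) - -14513 = \left(-6 + 50 \left(38 - 21\right)\right) + 14513 = \left(-6 + 50 \cdot 17\right) + 14513 = \left(-6 + 850\right) + 14513 = 844 + 14513 = 15357$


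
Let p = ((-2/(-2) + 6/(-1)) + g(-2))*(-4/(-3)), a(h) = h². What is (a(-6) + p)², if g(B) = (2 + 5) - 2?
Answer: 1296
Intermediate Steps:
g(B) = 5 (g(B) = 7 - 2 = 5)
p = 0 (p = ((-2/(-2) + 6/(-1)) + 5)*(-4/(-3)) = ((-2*(-½) + 6*(-1)) + 5)*(-4*(-⅓)) = ((1 - 6) + 5)*(4/3) = (-5 + 5)*(4/3) = 0*(4/3) = 0)
(a(-6) + p)² = ((-6)² + 0)² = (36 + 0)² = 36² = 1296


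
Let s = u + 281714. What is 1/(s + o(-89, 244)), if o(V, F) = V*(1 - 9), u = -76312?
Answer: 1/206114 ≈ 4.8517e-6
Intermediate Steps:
o(V, F) = -8*V (o(V, F) = V*(-8) = -8*V)
s = 205402 (s = -76312 + 281714 = 205402)
1/(s + o(-89, 244)) = 1/(205402 - 8*(-89)) = 1/(205402 + 712) = 1/206114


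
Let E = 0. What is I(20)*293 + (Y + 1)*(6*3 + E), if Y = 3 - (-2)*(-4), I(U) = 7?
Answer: 1979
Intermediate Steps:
Y = -5 (Y = 3 - 1*8 = 3 - 8 = -5)
I(20)*293 + (Y + 1)*(6*3 + E) = 7*293 + (-5 + 1)*(6*3 + 0) = 2051 - 4*(18 + 0) = 2051 - 4*18 = 2051 - 72 = 1979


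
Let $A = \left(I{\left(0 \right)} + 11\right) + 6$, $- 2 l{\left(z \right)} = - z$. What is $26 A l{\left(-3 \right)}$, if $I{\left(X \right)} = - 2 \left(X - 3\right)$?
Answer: $-897$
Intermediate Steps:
$I{\left(X \right)} = 6 - 2 X$ ($I{\left(X \right)} = - 2 \left(-3 + X\right) = 6 - 2 X$)
$l{\left(z \right)} = \frac{z}{2}$ ($l{\left(z \right)} = - \frac{\left(-1\right) z}{2} = \frac{z}{2}$)
$A = 23$ ($A = \left(\left(6 - 0\right) + 11\right) + 6 = \left(\left(6 + 0\right) + 11\right) + 6 = \left(6 + 11\right) + 6 = 17 + 6 = 23$)
$26 A l{\left(-3 \right)} = 26 \cdot 23 \cdot \frac{1}{2} \left(-3\right) = 598 \left(- \frac{3}{2}\right) = -897$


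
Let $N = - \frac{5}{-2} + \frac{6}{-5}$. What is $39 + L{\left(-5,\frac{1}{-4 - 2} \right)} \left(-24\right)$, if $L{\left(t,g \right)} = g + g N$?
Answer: $\frac{241}{5} \approx 48.2$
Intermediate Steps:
$N = \frac{13}{10}$ ($N = \left(-5\right) \left(- \frac{1}{2}\right) + 6 \left(- \frac{1}{5}\right) = \frac{5}{2} - \frac{6}{5} = \frac{13}{10} \approx 1.3$)
$L{\left(t,g \right)} = \frac{23 g}{10}$ ($L{\left(t,g \right)} = g + g \frac{13}{10} = g + \frac{13 g}{10} = \frac{23 g}{10}$)
$39 + L{\left(-5,\frac{1}{-4 - 2} \right)} \left(-24\right) = 39 + \frac{23}{10 \left(-4 - 2\right)} \left(-24\right) = 39 + \frac{23}{10 \left(-6\right)} \left(-24\right) = 39 + \frac{23}{10} \left(- \frac{1}{6}\right) \left(-24\right) = 39 - - \frac{46}{5} = 39 + \frac{46}{5} = \frac{241}{5}$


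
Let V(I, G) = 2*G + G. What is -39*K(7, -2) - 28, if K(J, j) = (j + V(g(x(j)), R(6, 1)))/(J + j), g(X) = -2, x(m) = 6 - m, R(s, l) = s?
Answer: -764/5 ≈ -152.80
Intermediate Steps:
V(I, G) = 3*G
K(J, j) = (18 + j)/(J + j) (K(J, j) = (j + 3*6)/(J + j) = (j + 18)/(J + j) = (18 + j)/(J + j))
-39*K(7, -2) - 28 = -39*(18 - 2)/(7 - 2) - 28 = -39*16/5 - 28 = -624/5 - 28 = -764/5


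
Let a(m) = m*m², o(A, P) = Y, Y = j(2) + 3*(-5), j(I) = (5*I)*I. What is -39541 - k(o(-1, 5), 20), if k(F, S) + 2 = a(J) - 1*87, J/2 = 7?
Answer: -42196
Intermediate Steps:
J = 14 (J = 2*7 = 14)
j(I) = 5*I²
Y = 5 (Y = 5*2² + 3*(-5) = 5*4 - 15 = 20 - 15 = 5)
o(A, P) = 5
a(m) = m³
k(F, S) = 2655 (k(F, S) = -2 + (14³ - 1*87) = -2 + (2744 - 87) = -2 + 2657 = 2655)
-39541 - k(o(-1, 5), 20) = -39541 - 1*2655 = -39541 - 2655 = -42196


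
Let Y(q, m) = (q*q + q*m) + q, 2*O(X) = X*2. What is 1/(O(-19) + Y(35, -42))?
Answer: -1/229 ≈ -0.0043668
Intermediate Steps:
O(X) = X (O(X) = (X*2)/2 = (2*X)/2 = X)
Y(q, m) = q + q² + m*q (Y(q, m) = (q² + m*q) + q = q + q² + m*q)
1/(O(-19) + Y(35, -42)) = 1/(-19 + 35*(1 - 42 + 35)) = 1/(-19 + 35*(-6)) = 1/(-19 - 210) = 1/(-229) = -1/229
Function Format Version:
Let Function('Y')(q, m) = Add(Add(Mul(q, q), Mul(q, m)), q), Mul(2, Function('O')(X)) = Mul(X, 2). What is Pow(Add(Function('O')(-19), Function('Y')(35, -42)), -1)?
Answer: Rational(-1, 229) ≈ -0.0043668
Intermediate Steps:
Function('O')(X) = X (Function('O')(X) = Mul(Rational(1, 2), Mul(X, 2)) = Mul(Rational(1, 2), Mul(2, X)) = X)
Function('Y')(q, m) = Add(q, Pow(q, 2), Mul(m, q)) (Function('Y')(q, m) = Add(Add(Pow(q, 2), Mul(m, q)), q) = Add(q, Pow(q, 2), Mul(m, q)))
Pow(Add(Function('O')(-19), Function('Y')(35, -42)), -1) = Pow(Add(-19, Mul(35, Add(1, -42, 35))), -1) = Pow(Add(-19, Mul(35, -6)), -1) = Pow(Add(-19, -210), -1) = Pow(-229, -1) = Rational(-1, 229)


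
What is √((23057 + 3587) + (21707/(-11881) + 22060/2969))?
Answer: √2791027631203717/323621 ≈ 163.25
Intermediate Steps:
√((23057 + 3587) + (21707/(-11881) + 22060/2969)) = √(26644 + (21707*(-1/11881) + 22060*(1/2969))) = √(26644 + (-21707/11881 + 22060/2969)) = √(26644 + 197646777/35274689) = √(940056460493/35274689) = √2791027631203717/323621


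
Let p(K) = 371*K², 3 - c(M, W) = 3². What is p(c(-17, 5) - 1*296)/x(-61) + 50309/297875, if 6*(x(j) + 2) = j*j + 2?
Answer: 20158266725233/368471375 ≈ 54708.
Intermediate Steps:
x(j) = -5/3 + j²/6 (x(j) = -2 + (j*j + 2)/6 = -2 + (j² + 2)/6 = -2 + (2 + j²)/6 = -2 + (⅓ + j²/6) = -5/3 + j²/6)
c(M, W) = -6 (c(M, W) = 3 - 1*3² = 3 - 1*9 = 3 - 9 = -6)
p(c(-17, 5) - 1*296)/x(-61) + 50309/297875 = (371*(-6 - 1*296)²)/(-5/3 + (⅙)*(-61)²) + 50309/297875 = (371*(-6 - 296)²)/(-5/3 + (⅙)*3721) + 50309*(1/297875) = (371*(-302)²)/(-5/3 + 3721/6) + 50309/297875 = (371*91204)/(1237/2) + 50309/297875 = 33836684*(2/1237) + 50309/297875 = 67673368/1237 + 50309/297875 = 20158266725233/368471375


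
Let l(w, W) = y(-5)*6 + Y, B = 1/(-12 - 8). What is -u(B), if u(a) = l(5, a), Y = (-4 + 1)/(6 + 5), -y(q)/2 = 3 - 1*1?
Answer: 267/11 ≈ 24.273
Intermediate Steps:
y(q) = -4 (y(q) = -2*(3 - 1*1) = -2*(3 - 1) = -2*2 = -4)
B = -1/20 (B = 1/(-20) = -1/20 ≈ -0.050000)
Y = -3/11 ≈ -0.27273
l(w, W) = -267/11 (l(w, W) = -4*6 - 3/11 = -24 - 3/11 = -267/11)
u(a) = -267/11
-u(B) = -1*(-267/11) = 267/11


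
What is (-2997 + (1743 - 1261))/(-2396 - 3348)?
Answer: 2515/5744 ≈ 0.43785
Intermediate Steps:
(-2997 + (1743 - 1261))/(-2396 - 3348) = (-2997 + 482)/(-5744) = -2515*(-1/5744) = 2515/5744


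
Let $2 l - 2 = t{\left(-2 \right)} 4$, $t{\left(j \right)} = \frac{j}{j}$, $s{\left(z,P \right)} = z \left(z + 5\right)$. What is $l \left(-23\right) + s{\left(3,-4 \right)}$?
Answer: $-45$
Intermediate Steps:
$s{\left(z,P \right)} = z \left(5 + z\right)$
$t{\left(j \right)} = 1$
$l = 3$ ($l = 1 + \frac{1 \cdot 4}{2} = 1 + \frac{1}{2} \cdot 4 = 1 + 2 = 3$)
$l \left(-23\right) + s{\left(3,-4 \right)} = 3 \left(-23\right) + 3 \left(5 + 3\right) = -69 + 3 \cdot 8 = -69 + 24 = -45$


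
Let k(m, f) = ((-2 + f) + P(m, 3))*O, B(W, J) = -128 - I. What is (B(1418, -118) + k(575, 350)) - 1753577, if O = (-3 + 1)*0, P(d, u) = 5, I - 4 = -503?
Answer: -1753206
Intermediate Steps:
I = -499 (I = 4 - 503 = -499)
B(W, J) = 371 (B(W, J) = -128 - 1*(-499) = -128 + 499 = 371)
O = 0 (O = -2*0 = 0)
k(m, f) = 0 (k(m, f) = ((-2 + f) + 5)*0 = (3 + f)*0 = 0)
(B(1418, -118) + k(575, 350)) - 1753577 = (371 + 0) - 1753577 = 371 - 1753577 = -1753206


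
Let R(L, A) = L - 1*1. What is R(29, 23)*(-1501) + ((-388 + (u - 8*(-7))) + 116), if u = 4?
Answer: -42240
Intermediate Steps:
R(L, A) = -1 + L (R(L, A) = L - 1 = -1 + L)
R(29, 23)*(-1501) + ((-388 + (u - 8*(-7))) + 116) = (-1 + 29)*(-1501) + ((-388 + (4 - 8*(-7))) + 116) = 28*(-1501) + ((-388 + (4 + 56)) + 116) = -42028 + ((-388 + 60) + 116) = -42028 + (-328 + 116) = -42028 - 212 = -42240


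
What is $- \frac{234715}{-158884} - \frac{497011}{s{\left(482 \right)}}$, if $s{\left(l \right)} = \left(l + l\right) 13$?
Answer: $- \frac{1315869}{34463} \approx -38.182$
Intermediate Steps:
$s{\left(l \right)} = 26 l$ ($s{\left(l \right)} = 2 l 13 = 26 l$)
$- \frac{234715}{-158884} - \frac{497011}{s{\left(482 \right)}} = - \frac{234715}{-158884} - \frac{497011}{26 \cdot 482} = \left(-234715\right) \left(- \frac{1}{158884}\right) - \frac{497011}{12532} = \frac{65}{44} - \frac{497011}{12532} = - \frac{1315869}{34463}$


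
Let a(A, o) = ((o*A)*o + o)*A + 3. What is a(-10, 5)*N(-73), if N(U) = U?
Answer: -179069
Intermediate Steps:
a(A, o) = 3 + A*(o + A*o²) (a(A, o) = ((A*o)*o + o)*A + 3 = (A*o² + o)*A + 3 = (o + A*o²)*A + 3 = A*(o + A*o²) + 3 = 3 + A*(o + A*o²))
a(-10, 5)*N(-73) = (3 - 10*5 + (-10)²*5²)*(-73) = (3 - 50 + 100*25)*(-73) = (3 - 50 + 2500)*(-73) = 2453*(-73) = -179069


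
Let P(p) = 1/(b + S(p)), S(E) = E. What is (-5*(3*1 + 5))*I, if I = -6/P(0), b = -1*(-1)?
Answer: 240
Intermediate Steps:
b = 1
P(p) = 1/(1 + p)
I = -6 (I = -6/(1/(1 + 0)) = -6/(1/1) = -6/1 = -6*1 = -6)
(-5*(3*1 + 5))*I = -5*(3*1 + 5)*(-6) = -5*(3 + 5)*(-6) = -5*8*(-6) = -40*(-6) = 240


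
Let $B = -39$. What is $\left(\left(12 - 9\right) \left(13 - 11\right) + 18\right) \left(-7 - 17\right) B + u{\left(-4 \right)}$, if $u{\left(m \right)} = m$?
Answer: $22460$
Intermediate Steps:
$\left(\left(12 - 9\right) \left(13 - 11\right) + 18\right) \left(-7 - 17\right) B + u{\left(-4 \right)} = \left(\left(12 - 9\right) \left(13 - 11\right) + 18\right) \left(-7 - 17\right) \left(-39\right) - 4 = \left(3 \cdot 2 + 18\right) \left(-24\right) \left(-39\right) - 4 = \left(6 + 18\right) \left(-24\right) \left(-39\right) - 4 = 24 \left(-24\right) \left(-39\right) - 4 = \left(-576\right) \left(-39\right) - 4 = 22464 - 4 = 22460$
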